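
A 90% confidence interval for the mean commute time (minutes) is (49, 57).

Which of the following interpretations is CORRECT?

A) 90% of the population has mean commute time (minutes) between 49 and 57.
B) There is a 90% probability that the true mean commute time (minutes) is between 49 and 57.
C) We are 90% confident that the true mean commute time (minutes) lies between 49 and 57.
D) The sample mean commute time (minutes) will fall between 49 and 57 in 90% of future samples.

A confidence interval represents our confidence in the procedure, not a probability statement about the parameter.

Key concept: If we repeated this sampling process many times and computed a 90% CI each time, about 90% of those intervals would contain the true population parameter.

For this specific interval (49, 57):
- Midpoint (point estimate): 53
- Margin of error: 4

The correct interpretation is the one stating confidence that the true parameter lies in the interval — option C.

C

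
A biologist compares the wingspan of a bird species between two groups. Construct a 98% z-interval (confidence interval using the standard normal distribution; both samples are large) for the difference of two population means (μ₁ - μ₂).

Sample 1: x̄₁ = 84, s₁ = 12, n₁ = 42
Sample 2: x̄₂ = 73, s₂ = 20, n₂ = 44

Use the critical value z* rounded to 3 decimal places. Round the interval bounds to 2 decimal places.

Both samples are large (n₁ = 42 ≥ 30, n₂ = 44 ≥ 30), so a z-interval for the difference of means applies.

Point estimate: x̄₁ - x̄₂ = 84 - 73 = 11

Standard error: SE = √(s₁²/n₁ + s₂²/n₂)
= √(12²/42 + 20²/44)
= √(3.428571 + 9.090909)
= 3.538288

For 98% confidence, z* = 2.326 (from standard normal table)
Margin of error: E = z* × SE = 2.326 × 3.538288 = 8.2301

Z-interval: (x̄₁ - x̄₂) ± E = 11 ± 8.2301 = (2.7699, 19.2301)

Rounded to 2 decimal places:

(2.77, 19.23)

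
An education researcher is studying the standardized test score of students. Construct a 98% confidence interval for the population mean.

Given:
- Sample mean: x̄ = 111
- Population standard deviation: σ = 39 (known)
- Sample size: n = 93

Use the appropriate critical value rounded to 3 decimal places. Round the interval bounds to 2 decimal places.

The population standard deviation σ is known, so use a z-interval (standard normal critical value).

For 98% confidence, z* = 2.326 (from standard normal table)

Standard error: SE = σ/√n = 39/√93 = 4.044112

Margin of error: E = z* × SE = 2.326 × 4.044112 = 9.4066

Z-interval: x̄ ± E = 111 ± 9.4066 = (101.5934, 120.4066)

Rounded to 2 decimal places:

(101.59, 120.41)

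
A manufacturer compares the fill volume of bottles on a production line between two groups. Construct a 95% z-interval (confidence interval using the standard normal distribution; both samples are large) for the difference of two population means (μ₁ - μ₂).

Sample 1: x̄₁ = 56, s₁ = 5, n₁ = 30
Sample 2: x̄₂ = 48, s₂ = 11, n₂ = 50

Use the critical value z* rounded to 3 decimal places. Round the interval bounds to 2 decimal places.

Both samples are large (n₁ = 30 ≥ 30, n₂ = 50 ≥ 30), so a z-interval for the difference of means applies.

Point estimate: x̄₁ - x̄₂ = 56 - 48 = 8

Standard error: SE = √(s₁²/n₁ + s₂²/n₂)
= √(5²/30 + 11²/50)
= √(0.833333 + 2.420000)
= 1.803700

For 95% confidence, z* = 1.96 (from standard normal table)
Margin of error: E = z* × SE = 1.96 × 1.803700 = 3.5353

Z-interval: (x̄₁ - x̄₂) ± E = 8 ± 3.5353 = (4.4647, 11.5353)

Rounded to 2 decimal places:

(4.46, 11.54)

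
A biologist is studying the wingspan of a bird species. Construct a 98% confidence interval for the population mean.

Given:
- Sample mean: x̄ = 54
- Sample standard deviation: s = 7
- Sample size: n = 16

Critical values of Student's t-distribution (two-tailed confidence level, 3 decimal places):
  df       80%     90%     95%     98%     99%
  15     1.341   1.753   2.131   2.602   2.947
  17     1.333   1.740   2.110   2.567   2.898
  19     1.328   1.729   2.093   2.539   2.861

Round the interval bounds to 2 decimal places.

The population standard deviation σ is unknown (only the sample standard deviation s is given), so use a t-interval with df = n - 1 = 16 - 1 = 15.

For 98% confidence with df = 15, t* = 2.602 (from t-table)

Standard error: SE = s/√n = 7/√16 = 1.750000

Margin of error: E = t* × SE = 2.602 × 1.750000 = 4.5535

T-interval: x̄ ± E = 54 ± 4.5535 = (49.4465, 58.5535)

Rounded to 2 decimal places:

(49.45, 58.55)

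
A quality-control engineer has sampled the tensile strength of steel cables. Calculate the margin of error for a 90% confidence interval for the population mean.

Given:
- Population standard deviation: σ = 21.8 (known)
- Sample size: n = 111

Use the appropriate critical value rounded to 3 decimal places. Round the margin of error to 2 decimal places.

The population standard deviation σ is known, so use the z-interval margin of error formula.

For 90% confidence, z* = 1.645 (from standard normal table)

Margin of error formula for z-interval: E = z* × σ/√n

E = 1.645 × 21.8/√111
  = 1.645 × 2.069164
  = 3.4038

Rounded to 2 decimal places:

3.40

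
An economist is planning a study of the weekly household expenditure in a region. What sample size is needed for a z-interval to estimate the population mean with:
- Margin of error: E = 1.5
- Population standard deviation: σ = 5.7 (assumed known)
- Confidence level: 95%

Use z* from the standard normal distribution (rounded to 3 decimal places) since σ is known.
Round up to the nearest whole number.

Using z* since population σ is known (z-interval formula).

For 95% confidence, z* = 1.96 (from standard normal table)

Sample size formula for z-interval: n = (z*σ/E)²

n = (1.96 × 5.7 / 1.5)²
  = (7.448000)²
  = 55.4727

Round up to the nearest whole number: n = 56

56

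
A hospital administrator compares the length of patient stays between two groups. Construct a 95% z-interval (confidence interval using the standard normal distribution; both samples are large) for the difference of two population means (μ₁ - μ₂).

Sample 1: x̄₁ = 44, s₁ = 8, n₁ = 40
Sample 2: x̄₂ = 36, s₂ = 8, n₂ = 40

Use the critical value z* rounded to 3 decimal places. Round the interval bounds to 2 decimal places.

Both samples are large (n₁ = 40 ≥ 30, n₂ = 40 ≥ 30), so a z-interval for the difference of means applies.

Point estimate: x̄₁ - x̄₂ = 44 - 36 = 8

Standard error: SE = √(s₁²/n₁ + s₂²/n₂)
= √(8²/40 + 8²/40)
= √(1.600000 + 1.600000)
= 1.788854

For 95% confidence, z* = 1.96 (from standard normal table)
Margin of error: E = z* × SE = 1.96 × 1.788854 = 3.5062

Z-interval: (x̄₁ - x̄₂) ± E = 8 ± 3.5062 = (4.4938, 11.5062)

Rounded to 2 decimal places:

(4.49, 11.51)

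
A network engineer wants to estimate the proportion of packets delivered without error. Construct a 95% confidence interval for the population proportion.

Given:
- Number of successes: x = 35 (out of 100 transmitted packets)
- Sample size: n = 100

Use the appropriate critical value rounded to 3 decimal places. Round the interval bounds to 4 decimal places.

Sample proportion: p̂ = 35/100 = 0.350000

Check conditions for normal approximation:
  np̂ = 35 ≥ 10 ✓
  n(1-p̂) = 65 ≥ 10 ✓

The sample is large enough, so use a z-interval (normal approximation) for the proportion.

For 95% confidence, z* = 1.96 (from standard normal table)

Standard error: SE = √(p̂(1-p̂)/n) = √(0.350000×0.650000/100) = 0.04769696

Margin of error: E = z* × SE = 1.96 × 0.04769696 = 0.093486

Z-interval: p̂ ± E = 0.350000 ± 0.093486 = (0.256514, 0.443486)

Rounded to 4 decimal places:

(0.2565, 0.4435)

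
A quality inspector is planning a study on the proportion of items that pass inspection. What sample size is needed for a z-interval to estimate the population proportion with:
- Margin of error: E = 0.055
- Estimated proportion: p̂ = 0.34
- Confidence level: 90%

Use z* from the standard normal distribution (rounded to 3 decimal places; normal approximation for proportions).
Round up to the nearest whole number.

Using z* for proportion z-interval (normal approximation).

For 90% confidence, z* = 1.645 (from standard normal table)

Sample size formula for proportion z-interval: n = z*²p̂(1-p̂)/E²

n = 1.645² × 0.34 × 0.66 / 0.055²
  = 2.706025 × 0.2244 / 0.003025
  = 200.7379

Round up to the nearest whole number: n = 201

201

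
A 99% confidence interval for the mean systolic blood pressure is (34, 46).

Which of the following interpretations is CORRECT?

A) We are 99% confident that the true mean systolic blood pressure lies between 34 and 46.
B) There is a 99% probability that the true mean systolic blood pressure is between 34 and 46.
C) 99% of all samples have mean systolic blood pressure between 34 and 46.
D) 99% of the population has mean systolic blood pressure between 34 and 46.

A confidence interval represents our confidence in the procedure, not a probability statement about the parameter.

Key concept: If we repeated this sampling process many times and computed a 99% CI each time, about 99% of those intervals would contain the true population parameter.

For this specific interval (34, 46):
- Midpoint (point estimate): 40
- Margin of error: 6

The correct interpretation is the one stating confidence that the true parameter lies in the interval — option A.

A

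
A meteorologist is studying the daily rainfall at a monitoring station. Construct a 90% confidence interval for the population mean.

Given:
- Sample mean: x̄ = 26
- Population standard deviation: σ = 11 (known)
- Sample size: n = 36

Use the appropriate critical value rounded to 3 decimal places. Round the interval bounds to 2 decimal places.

The population standard deviation σ is known, so use a z-interval (standard normal critical value).

For 90% confidence, z* = 1.645 (from standard normal table)

Standard error: SE = σ/√n = 11/√36 = 1.833333

Margin of error: E = z* × SE = 1.645 × 1.833333 = 3.0158

Z-interval: x̄ ± E = 26 ± 3.0158 = (22.9842, 29.0158)

Rounded to 2 decimal places:

(22.98, 29.02)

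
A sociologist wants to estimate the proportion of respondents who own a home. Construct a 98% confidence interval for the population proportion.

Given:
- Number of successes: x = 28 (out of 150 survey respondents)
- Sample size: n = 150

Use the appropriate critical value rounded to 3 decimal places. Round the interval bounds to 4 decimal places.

Sample proportion: p̂ = 28/150 = 0.186667

Check conditions for normal approximation:
  np̂ = 28 ≥ 10 ✓
  n(1-p̂) = 122 ≥ 10 ✓

The sample is large enough, so use a z-interval (normal approximation) for the proportion.

For 98% confidence, z* = 2.326 (from standard normal table)

Standard error: SE = √(p̂(1-p̂)/n) = √(0.186667×0.813333/150) = 0.03181428

Margin of error: E = z* × SE = 2.326 × 0.03181428 = 0.074000

Z-interval: p̂ ± E = 0.186667 ± 0.074000 = (0.112667, 0.260667)

Rounded to 4 decimal places:

(0.1127, 0.2607)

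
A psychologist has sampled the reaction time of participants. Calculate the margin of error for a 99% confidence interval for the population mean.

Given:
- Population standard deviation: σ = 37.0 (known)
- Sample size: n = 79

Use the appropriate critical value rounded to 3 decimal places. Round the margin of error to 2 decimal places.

The population standard deviation σ is known, so use the z-interval margin of error formula.

For 99% confidence, z* = 2.576 (from standard normal table)

Margin of error formula for z-interval: E = z* × σ/√n

E = 2.576 × 37.0/√79
  = 2.576 × 4.162825
  = 10.7234

Rounded to 2 decimal places:

10.72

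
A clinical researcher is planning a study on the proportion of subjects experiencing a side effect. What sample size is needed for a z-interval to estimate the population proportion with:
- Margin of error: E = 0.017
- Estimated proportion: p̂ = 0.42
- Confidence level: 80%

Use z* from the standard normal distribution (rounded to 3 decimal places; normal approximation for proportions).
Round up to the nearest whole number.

Using z* for proportion z-interval (normal approximation).

For 80% confidence, z* = 1.282 (from standard normal table)

Sample size formula for proportion z-interval: n = z*²p̂(1-p̂)/E²

n = 1.282² × 0.42 × 0.58 / 0.017²
  = 1.643524 × 0.2436 / 0.000289
  = 1385.3372

Round up to the nearest whole number: n = 1386

1386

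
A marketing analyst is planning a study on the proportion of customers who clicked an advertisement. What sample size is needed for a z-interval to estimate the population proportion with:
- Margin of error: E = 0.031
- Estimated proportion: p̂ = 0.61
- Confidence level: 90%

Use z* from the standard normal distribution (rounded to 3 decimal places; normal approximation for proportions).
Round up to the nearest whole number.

Using z* for proportion z-interval (normal approximation).

For 90% confidence, z* = 1.645 (from standard normal table)

Sample size formula for proportion z-interval: n = z*²p̂(1-p̂)/E²

n = 1.645² × 0.61 × 0.39 / 0.031²
  = 2.706025 × 0.2379 / 0.000961
  = 669.8890

Round up to the nearest whole number: n = 670

670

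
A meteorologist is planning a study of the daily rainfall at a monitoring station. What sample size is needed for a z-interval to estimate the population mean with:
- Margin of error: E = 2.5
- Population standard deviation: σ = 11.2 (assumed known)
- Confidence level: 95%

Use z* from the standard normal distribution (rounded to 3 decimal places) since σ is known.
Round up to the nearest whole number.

Using z* since population σ is known (z-interval formula).

For 95% confidence, z* = 1.96 (from standard normal table)

Sample size formula for z-interval: n = (z*σ/E)²

n = (1.96 × 11.2 / 2.5)²
  = (8.780800)²
  = 77.1024

Round up to the nearest whole number: n = 78

78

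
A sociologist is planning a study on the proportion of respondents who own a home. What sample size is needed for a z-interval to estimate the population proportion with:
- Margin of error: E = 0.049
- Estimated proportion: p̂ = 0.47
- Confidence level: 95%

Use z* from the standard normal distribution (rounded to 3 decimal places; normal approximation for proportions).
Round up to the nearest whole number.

Using z* for proportion z-interval (normal approximation).

For 95% confidence, z* = 1.96 (from standard normal table)

Sample size formula for proportion z-interval: n = z*²p̂(1-p̂)/E²

n = 1.96² × 0.47 × 0.53 / 0.049²
  = 3.8416 × 0.2491 / 0.002401
  = 398.5600

Round up to the nearest whole number: n = 399

399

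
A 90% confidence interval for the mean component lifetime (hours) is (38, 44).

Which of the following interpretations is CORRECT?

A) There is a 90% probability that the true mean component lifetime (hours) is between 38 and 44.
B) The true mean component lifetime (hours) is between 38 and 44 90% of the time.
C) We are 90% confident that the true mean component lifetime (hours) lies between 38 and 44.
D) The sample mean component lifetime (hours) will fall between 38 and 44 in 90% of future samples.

A confidence interval represents our confidence in the procedure, not a probability statement about the parameter.

Key concept: If we repeated this sampling process many times and computed a 90% CI each time, about 90% of those intervals would contain the true population parameter.

For this specific interval (38, 44):
- Midpoint (point estimate): 41
- Margin of error: 3

The correct interpretation is the one stating confidence that the true parameter lies in the interval — option C.

C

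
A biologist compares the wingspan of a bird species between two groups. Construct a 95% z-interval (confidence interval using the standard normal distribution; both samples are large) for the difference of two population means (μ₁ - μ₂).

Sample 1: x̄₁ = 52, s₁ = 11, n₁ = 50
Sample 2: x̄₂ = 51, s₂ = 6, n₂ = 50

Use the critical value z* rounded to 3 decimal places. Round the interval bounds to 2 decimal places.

Both samples are large (n₁ = 50 ≥ 30, n₂ = 50 ≥ 30), so a z-interval for the difference of means applies.

Point estimate: x̄₁ - x̄₂ = 52 - 51 = 1

Standard error: SE = √(s₁²/n₁ + s₂²/n₂)
= √(11²/50 + 6²/50)
= √(2.420000 + 0.720000)
= 1.772005

For 95% confidence, z* = 1.96 (from standard normal table)
Margin of error: E = z* × SE = 1.96 × 1.772005 = 3.4731

Z-interval: (x̄₁ - x̄₂) ± E = 1 ± 3.4731 = (-2.4731, 4.4731)

Rounded to 2 decimal places:

(-2.47, 4.47)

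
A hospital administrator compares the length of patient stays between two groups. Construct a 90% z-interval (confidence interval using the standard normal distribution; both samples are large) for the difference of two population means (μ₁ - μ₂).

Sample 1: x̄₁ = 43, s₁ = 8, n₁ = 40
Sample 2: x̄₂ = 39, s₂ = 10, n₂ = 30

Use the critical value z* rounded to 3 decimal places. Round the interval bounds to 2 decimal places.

Both samples are large (n₁ = 40 ≥ 30, n₂ = 30 ≥ 30), so a z-interval for the difference of means applies.

Point estimate: x̄₁ - x̄₂ = 43 - 39 = 4

Standard error: SE = √(s₁²/n₁ + s₂²/n₂)
= √(8²/40 + 10²/30)
= √(1.600000 + 3.333333)
= 2.221111

For 90% confidence, z* = 1.645 (from standard normal table)
Margin of error: E = z* × SE = 1.645 × 2.221111 = 3.6537

Z-interval: (x̄₁ - x̄₂) ± E = 4 ± 3.6537 = (0.3463, 7.6537)

Rounded to 2 decimal places:

(0.35, 7.65)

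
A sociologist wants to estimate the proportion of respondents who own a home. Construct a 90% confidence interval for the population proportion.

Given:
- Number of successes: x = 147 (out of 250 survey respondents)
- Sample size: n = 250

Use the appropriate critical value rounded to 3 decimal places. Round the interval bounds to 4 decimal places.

Sample proportion: p̂ = 147/250 = 0.588000

Check conditions for normal approximation:
  np̂ = 147 ≥ 10 ✓
  n(1-p̂) = 103 ≥ 10 ✓

The sample is large enough, so use a z-interval (normal approximation) for the proportion.

For 90% confidence, z* = 1.645 (from standard normal table)

Standard error: SE = √(p̂(1-p̂)/n) = √(0.588000×0.412000/250) = 0.03112915

Margin of error: E = z* × SE = 1.645 × 0.03112915 = 0.051207

Z-interval: p̂ ± E = 0.588000 ± 0.051207 = (0.536793, 0.639207)

Rounded to 4 decimal places:

(0.5368, 0.6392)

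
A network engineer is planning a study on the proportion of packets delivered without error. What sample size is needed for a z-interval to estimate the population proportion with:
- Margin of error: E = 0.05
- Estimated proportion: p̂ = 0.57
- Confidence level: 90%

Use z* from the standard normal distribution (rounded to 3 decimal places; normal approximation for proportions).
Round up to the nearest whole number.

Using z* for proportion z-interval (normal approximation).

For 90% confidence, z* = 1.645 (from standard normal table)

Sample size formula for proportion z-interval: n = z*²p̂(1-p̂)/E²

n = 1.645² × 0.57 × 0.43 / 0.05²
  = 2.706025 × 0.2451 / 0.0025
  = 265.2987

Round up to the nearest whole number: n = 266

266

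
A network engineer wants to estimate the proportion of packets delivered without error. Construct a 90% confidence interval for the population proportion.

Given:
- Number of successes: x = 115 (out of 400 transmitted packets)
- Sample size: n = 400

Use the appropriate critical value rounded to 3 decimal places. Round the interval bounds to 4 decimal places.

Sample proportion: p̂ = 115/400 = 0.287500

Check conditions for normal approximation:
  np̂ = 115 ≥ 10 ✓
  n(1-p̂) = 285 ≥ 10 ✓

The sample is large enough, so use a z-interval (normal approximation) for the proportion.

For 90% confidence, z* = 1.645 (from standard normal table)

Standard error: SE = √(p̂(1-p̂)/n) = √(0.287500×0.712500/400) = 0.02262983

Margin of error: E = z* × SE = 1.645 × 0.02262983 = 0.037226

Z-interval: p̂ ± E = 0.287500 ± 0.037226 = (0.250274, 0.324726)

Rounded to 4 decimal places:

(0.2503, 0.3247)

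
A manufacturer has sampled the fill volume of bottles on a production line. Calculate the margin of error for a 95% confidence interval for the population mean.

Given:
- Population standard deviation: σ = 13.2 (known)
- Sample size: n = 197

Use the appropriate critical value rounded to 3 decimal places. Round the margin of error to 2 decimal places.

The population standard deviation σ is known, so use the z-interval margin of error formula.

For 95% confidence, z* = 1.96 (from standard normal table)

Margin of error formula for z-interval: E = z* × σ/√n

E = 1.96 × 13.2/√197
  = 1.96 × 0.940461
  = 1.8433

Rounded to 2 decimal places:

1.84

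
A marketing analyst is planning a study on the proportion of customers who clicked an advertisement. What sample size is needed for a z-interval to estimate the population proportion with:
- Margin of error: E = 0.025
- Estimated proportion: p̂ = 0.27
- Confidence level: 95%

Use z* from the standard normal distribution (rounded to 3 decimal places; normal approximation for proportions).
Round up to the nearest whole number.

Using z* for proportion z-interval (normal approximation).

For 95% confidence, z* = 1.96 (from standard normal table)

Sample size formula for proportion z-interval: n = z*²p̂(1-p̂)/E²

n = 1.96² × 0.27 × 0.73 / 0.025²
  = 3.8416 × 0.1971 / 0.000625
  = 1211.4870

Round up to the nearest whole number: n = 1212

1212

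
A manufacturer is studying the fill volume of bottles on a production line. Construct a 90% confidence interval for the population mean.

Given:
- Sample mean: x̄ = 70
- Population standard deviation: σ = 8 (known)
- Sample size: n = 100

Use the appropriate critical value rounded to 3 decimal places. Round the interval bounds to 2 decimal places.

The population standard deviation σ is known, so use a z-interval (standard normal critical value).

For 90% confidence, z* = 1.645 (from standard normal table)

Standard error: SE = σ/√n = 8/√100 = 0.800000

Margin of error: E = z* × SE = 1.645 × 0.800000 = 1.3160

Z-interval: x̄ ± E = 70 ± 1.3160 = (68.6840, 71.3160)

Rounded to 2 decimal places:

(68.68, 71.32)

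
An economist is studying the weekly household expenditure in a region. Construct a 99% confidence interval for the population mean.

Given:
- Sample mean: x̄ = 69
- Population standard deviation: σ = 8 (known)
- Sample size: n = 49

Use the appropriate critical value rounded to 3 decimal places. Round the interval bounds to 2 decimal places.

The population standard deviation σ is known, so use a z-interval (standard normal critical value).

For 99% confidence, z* = 2.576 (from standard normal table)

Standard error: SE = σ/√n = 8/√49 = 1.142857

Margin of error: E = z* × SE = 2.576 × 1.142857 = 2.9440

Z-interval: x̄ ± E = 69 ± 2.9440 = (66.0560, 71.9440)

Rounded to 2 decimal places:

(66.06, 71.94)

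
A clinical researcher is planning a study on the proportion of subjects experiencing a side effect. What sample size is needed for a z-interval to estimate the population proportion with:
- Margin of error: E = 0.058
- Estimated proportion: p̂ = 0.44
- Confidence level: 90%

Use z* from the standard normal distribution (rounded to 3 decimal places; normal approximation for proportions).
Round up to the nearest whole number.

Using z* for proportion z-interval (normal approximation).

For 90% confidence, z* = 1.645 (from standard normal table)

Sample size formula for proportion z-interval: n = z*²p̂(1-p̂)/E²

n = 1.645² × 0.44 × 0.56 / 0.058²
  = 2.706025 × 0.2464 / 0.003364
  = 198.2059

Round up to the nearest whole number: n = 199

199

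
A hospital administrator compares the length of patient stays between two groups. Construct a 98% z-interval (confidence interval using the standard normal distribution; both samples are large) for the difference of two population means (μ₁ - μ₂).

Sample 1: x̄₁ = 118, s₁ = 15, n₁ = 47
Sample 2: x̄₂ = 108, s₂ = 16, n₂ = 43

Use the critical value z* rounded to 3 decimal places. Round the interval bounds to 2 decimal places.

Both samples are large (n₁ = 47 ≥ 30, n₂ = 43 ≥ 30), so a z-interval for the difference of means applies.

Point estimate: x̄₁ - x̄₂ = 118 - 108 = 10

Standard error: SE = √(s₁²/n₁ + s₂²/n₂)
= √(15²/47 + 16²/43)
= √(4.787234 + 5.953488)
= 3.277304

For 98% confidence, z* = 2.326 (from standard normal table)
Margin of error: E = z* × SE = 2.326 × 3.277304 = 7.6230

Z-interval: (x̄₁ - x̄₂) ± E = 10 ± 7.6230 = (2.3770, 17.6230)

Rounded to 2 decimal places:

(2.38, 17.62)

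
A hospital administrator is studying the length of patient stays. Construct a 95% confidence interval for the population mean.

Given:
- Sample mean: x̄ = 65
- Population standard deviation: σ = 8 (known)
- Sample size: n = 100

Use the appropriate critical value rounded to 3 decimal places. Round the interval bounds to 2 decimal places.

The population standard deviation σ is known, so use a z-interval (standard normal critical value).

For 95% confidence, z* = 1.96 (from standard normal table)

Standard error: SE = σ/√n = 8/√100 = 0.800000

Margin of error: E = z* × SE = 1.96 × 0.800000 = 1.5680

Z-interval: x̄ ± E = 65 ± 1.5680 = (63.4320, 66.5680)

Rounded to 2 decimal places:

(63.43, 66.57)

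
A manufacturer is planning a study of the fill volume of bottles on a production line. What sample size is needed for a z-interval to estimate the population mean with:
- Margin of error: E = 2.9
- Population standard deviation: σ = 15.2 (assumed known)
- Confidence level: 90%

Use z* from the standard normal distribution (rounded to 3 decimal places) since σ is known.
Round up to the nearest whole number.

Using z* since population σ is known (z-interval formula).

For 90% confidence, z* = 1.645 (from standard normal table)

Sample size formula for z-interval: n = (z*σ/E)²

n = (1.645 × 15.2 / 2.9)²
  = (8.622069)²
  = 74.3401

Round up to the nearest whole number: n = 75

75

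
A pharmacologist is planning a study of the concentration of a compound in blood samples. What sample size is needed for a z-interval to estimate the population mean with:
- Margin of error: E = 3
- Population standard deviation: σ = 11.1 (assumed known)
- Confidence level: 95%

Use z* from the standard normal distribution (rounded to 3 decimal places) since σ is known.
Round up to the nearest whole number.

Using z* since population σ is known (z-interval formula).

For 95% confidence, z* = 1.96 (from standard normal table)

Sample size formula for z-interval: n = (z*σ/E)²

n = (1.96 × 11.1 / 3)²
  = (7.252000)²
  = 52.5915

Round up to the nearest whole number: n = 53

53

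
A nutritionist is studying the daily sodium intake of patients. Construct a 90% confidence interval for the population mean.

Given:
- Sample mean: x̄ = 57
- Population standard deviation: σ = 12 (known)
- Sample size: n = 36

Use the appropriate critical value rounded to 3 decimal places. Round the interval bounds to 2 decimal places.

The population standard deviation σ is known, so use a z-interval (standard normal critical value).

For 90% confidence, z* = 1.645 (from standard normal table)

Standard error: SE = σ/√n = 12/√36 = 2.000000

Margin of error: E = z* × SE = 1.645 × 2.000000 = 3.2900

Z-interval: x̄ ± E = 57 ± 3.2900 = (53.7100, 60.2900)

Rounded to 2 decimal places:

(53.71, 60.29)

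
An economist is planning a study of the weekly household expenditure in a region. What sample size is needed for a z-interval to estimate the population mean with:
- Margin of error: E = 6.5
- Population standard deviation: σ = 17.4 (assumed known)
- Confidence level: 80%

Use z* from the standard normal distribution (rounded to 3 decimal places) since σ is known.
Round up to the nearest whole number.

Using z* since population σ is known (z-interval formula).

For 80% confidence, z* = 1.282 (from standard normal table)

Sample size formula for z-interval: n = (z*σ/E)²

n = (1.282 × 17.4 / 6.5)²
  = (3.431815)²
  = 11.7774

Round up to the nearest whole number: n = 12

12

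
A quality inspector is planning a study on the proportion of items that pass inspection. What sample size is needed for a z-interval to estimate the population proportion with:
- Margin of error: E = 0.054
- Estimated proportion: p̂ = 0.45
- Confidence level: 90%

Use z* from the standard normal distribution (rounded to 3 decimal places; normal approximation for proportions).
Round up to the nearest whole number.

Using z* for proportion z-interval (normal approximation).

For 90% confidence, z* = 1.645 (from standard normal table)

Sample size formula for proportion z-interval: n = z*²p̂(1-p̂)/E²

n = 1.645² × 0.45 × 0.55 / 0.054²
  = 2.706025 × 0.2475 / 0.002916
  = 229.6780

Round up to the nearest whole number: n = 230

230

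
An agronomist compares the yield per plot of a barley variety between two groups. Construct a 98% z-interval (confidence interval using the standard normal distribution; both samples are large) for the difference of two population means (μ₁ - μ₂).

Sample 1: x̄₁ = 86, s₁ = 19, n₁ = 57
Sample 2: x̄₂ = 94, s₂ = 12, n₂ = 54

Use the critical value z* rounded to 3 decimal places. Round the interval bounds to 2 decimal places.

Both samples are large (n₁ = 57 ≥ 30, n₂ = 54 ≥ 30), so a z-interval for the difference of means applies.

Point estimate: x̄₁ - x̄₂ = 86 - 94 = -8

Standard error: SE = √(s₁²/n₁ + s₂²/n₂)
= √(19²/57 + 12²/54)
= √(6.333333 + 2.666667)
= 3.000000

For 98% confidence, z* = 2.326 (from standard normal table)
Margin of error: E = z* × SE = 2.326 × 3.000000 = 6.9780

Z-interval: (x̄₁ - x̄₂) ± E = -8 ± 6.9780 = (-14.9780, -1.0220)

Rounded to 2 decimal places:

(-14.98, -1.02)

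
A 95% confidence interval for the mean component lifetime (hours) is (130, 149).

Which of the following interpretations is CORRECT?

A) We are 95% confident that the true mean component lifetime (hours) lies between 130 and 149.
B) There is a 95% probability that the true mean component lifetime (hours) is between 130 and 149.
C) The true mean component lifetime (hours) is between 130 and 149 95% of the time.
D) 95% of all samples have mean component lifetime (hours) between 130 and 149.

A confidence interval represents our confidence in the procedure, not a probability statement about the parameter.

Key concept: If we repeated this sampling process many times and computed a 95% CI each time, about 95% of those intervals would contain the true population parameter.

For this specific interval (130, 149):
- Midpoint (point estimate): 139.5
- Margin of error: 9.5

The correct interpretation is the one stating confidence that the true parameter lies in the interval — option A.

A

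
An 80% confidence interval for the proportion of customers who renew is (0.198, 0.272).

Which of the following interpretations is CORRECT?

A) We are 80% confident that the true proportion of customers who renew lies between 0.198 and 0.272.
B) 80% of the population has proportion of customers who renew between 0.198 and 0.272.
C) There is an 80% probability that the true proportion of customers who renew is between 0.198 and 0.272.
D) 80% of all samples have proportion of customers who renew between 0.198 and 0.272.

A confidence interval represents our confidence in the procedure, not a probability statement about the parameter.

Key concept: If we repeated this sampling process many times and computed an 80% CI each time, about 80% of those intervals would contain the true population parameter.

For this specific interval (0.198, 0.272):
- Midpoint (point estimate): 0.235
- Margin of error: 0.037

The correct interpretation is the one stating confidence that the true parameter lies in the interval — option A.

A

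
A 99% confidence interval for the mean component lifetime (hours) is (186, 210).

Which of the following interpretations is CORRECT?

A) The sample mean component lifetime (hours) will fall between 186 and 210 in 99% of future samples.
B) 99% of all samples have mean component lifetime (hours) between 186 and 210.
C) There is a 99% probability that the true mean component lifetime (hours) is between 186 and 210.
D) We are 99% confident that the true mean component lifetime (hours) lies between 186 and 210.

A confidence interval represents our confidence in the procedure, not a probability statement about the parameter.

Key concept: If we repeated this sampling process many times and computed a 99% CI each time, about 99% of those intervals would contain the true population parameter.

For this specific interval (186, 210):
- Midpoint (point estimate): 198
- Margin of error: 12

The correct interpretation is the one stating confidence that the true parameter lies in the interval — option D.

D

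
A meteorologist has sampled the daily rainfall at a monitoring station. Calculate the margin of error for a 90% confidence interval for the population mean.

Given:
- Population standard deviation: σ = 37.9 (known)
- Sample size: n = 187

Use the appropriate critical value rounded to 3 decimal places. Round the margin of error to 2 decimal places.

The population standard deviation σ is known, so use the z-interval margin of error formula.

For 90% confidence, z* = 1.645 (from standard normal table)

Margin of error formula for z-interval: E = z* × σ/√n

E = 1.645 × 37.9/√187
  = 1.645 × 2.771522
  = 4.5592

Rounded to 2 decimal places:

4.56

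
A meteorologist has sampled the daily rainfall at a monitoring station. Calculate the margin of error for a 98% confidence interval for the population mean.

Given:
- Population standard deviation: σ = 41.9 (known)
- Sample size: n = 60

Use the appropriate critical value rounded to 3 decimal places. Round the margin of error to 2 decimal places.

The population standard deviation σ is known, so use the z-interval margin of error formula.

For 98% confidence, z* = 2.326 (from standard normal table)

Margin of error formula for z-interval: E = z* × σ/√n

E = 2.326 × 41.9/√60
  = 2.326 × 5.409267
  = 12.5820

Rounded to 2 decimal places:

12.58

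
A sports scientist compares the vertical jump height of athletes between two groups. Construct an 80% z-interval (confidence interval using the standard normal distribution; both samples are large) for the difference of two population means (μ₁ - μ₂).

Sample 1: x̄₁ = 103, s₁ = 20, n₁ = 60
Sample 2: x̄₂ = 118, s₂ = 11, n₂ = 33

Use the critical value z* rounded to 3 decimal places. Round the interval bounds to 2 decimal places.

Both samples are large (n₁ = 60 ≥ 30, n₂ = 33 ≥ 30), so a z-interval for the difference of means applies.

Point estimate: x̄₁ - x̄₂ = 103 - 118 = -15

Standard error: SE = √(s₁²/n₁ + s₂²/n₂)
= √(20²/60 + 11²/33)
= √(6.666667 + 3.666667)
= 3.214550

For 80% confidence, z* = 1.282 (from standard normal table)
Margin of error: E = z* × SE = 1.282 × 3.214550 = 4.1211

Z-interval: (x̄₁ - x̄₂) ± E = -15 ± 4.1211 = (-19.1211, -10.8789)

Rounded to 2 decimal places:

(-19.12, -10.88)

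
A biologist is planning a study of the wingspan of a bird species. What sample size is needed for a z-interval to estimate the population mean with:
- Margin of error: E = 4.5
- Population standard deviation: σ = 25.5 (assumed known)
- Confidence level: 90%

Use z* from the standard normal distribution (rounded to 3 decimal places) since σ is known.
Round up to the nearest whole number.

Using z* since population σ is known (z-interval formula).

For 90% confidence, z* = 1.645 (from standard normal table)

Sample size formula for z-interval: n = (z*σ/E)²

n = (1.645 × 25.5 / 4.5)²
  = (9.321667)²
  = 86.8935

Round up to the nearest whole number: n = 87

87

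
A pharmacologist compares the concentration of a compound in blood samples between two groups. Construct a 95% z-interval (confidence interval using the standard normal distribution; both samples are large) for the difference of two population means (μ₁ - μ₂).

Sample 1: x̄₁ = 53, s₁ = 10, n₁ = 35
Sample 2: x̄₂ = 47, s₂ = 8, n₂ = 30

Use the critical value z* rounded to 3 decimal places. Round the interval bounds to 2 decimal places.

Both samples are large (n₁ = 35 ≥ 30, n₂ = 30 ≥ 30), so a z-interval for the difference of means applies.

Point estimate: x̄₁ - x̄₂ = 53 - 47 = 6

Standard error: SE = √(s₁²/n₁ + s₂²/n₂)
= √(10²/35 + 8²/30)
= √(2.857143 + 2.133333)
= 2.233937

For 95% confidence, z* = 1.96 (from standard normal table)
Margin of error: E = z* × SE = 1.96 × 2.233937 = 4.3785

Z-interval: (x̄₁ - x̄₂) ± E = 6 ± 4.3785 = (1.6215, 10.3785)

Rounded to 2 decimal places:

(1.62, 10.38)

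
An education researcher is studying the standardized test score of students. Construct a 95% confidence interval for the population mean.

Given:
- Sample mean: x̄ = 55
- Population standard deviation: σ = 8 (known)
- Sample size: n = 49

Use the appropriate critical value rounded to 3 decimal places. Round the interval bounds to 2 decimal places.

The population standard deviation σ is known, so use a z-interval (standard normal critical value).

For 95% confidence, z* = 1.96 (from standard normal table)

Standard error: SE = σ/√n = 8/√49 = 1.142857

Margin of error: E = z* × SE = 1.96 × 1.142857 = 2.2400

Z-interval: x̄ ± E = 55 ± 2.2400 = (52.7600, 57.2400)

Rounded to 2 decimal places:

(52.76, 57.24)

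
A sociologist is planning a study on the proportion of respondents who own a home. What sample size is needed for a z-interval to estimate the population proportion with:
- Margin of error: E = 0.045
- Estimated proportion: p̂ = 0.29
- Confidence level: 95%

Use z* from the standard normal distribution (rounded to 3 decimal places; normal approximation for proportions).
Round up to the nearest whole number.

Using z* for proportion z-interval (normal approximation).

For 95% confidence, z* = 1.96 (from standard normal table)

Sample size formula for proportion z-interval: n = z*²p̂(1-p̂)/E²

n = 1.96² × 0.29 × 0.71 / 0.045²
  = 3.8416 × 0.2059 / 0.002025
  = 390.6101

Round up to the nearest whole number: n = 391

391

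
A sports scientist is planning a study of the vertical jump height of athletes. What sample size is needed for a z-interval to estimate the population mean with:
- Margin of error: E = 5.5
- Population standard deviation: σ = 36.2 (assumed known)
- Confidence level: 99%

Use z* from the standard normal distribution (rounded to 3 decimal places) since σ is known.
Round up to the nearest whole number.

Using z* since population σ is known (z-interval formula).

For 99% confidence, z* = 2.576 (from standard normal table)

Sample size formula for z-interval: n = (z*σ/E)²

n = (2.576 × 36.2 / 5.5)²
  = (16.954764)²
  = 287.4640

Round up to the nearest whole number: n = 288

288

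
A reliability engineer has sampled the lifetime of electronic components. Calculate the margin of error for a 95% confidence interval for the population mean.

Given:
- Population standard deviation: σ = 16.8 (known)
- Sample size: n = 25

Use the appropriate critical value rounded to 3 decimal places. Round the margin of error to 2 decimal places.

The population standard deviation σ is known, so use the z-interval margin of error formula.

For 95% confidence, z* = 1.96 (from standard normal table)

Margin of error formula for z-interval: E = z* × σ/√n

E = 1.96 × 16.8/√25
  = 1.96 × 3.360000
  = 6.5856

Rounded to 2 decimal places:

6.59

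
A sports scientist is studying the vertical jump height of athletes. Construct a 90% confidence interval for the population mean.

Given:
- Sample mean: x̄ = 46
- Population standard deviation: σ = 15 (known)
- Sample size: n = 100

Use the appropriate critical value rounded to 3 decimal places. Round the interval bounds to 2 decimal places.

The population standard deviation σ is known, so use a z-interval (standard normal critical value).

For 90% confidence, z* = 1.645 (from standard normal table)

Standard error: SE = σ/√n = 15/√100 = 1.500000

Margin of error: E = z* × SE = 1.645 × 1.500000 = 2.4675

Z-interval: x̄ ± E = 46 ± 2.4675 = (43.5325, 48.4675)

Rounded to 2 decimal places:

(43.53, 48.47)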